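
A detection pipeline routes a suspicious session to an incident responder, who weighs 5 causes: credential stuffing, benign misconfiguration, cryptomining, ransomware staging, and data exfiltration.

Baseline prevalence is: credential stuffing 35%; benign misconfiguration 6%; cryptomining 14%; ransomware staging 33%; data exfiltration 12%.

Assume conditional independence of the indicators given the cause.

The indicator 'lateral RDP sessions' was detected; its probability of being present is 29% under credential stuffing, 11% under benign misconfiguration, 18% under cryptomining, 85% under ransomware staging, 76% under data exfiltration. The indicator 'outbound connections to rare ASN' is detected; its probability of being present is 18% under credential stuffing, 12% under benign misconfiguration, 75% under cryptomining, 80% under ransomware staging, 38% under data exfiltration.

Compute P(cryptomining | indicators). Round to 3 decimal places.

0.064

For each hypothesis, the unnormalized posterior weight is prior × product of the indicator likelihoods:
  credential stuffing: 0.35 × 0.29 × 0.18 = 0.01827
  benign misconfiguration: 0.06 × 0.11 × 0.12 = 0.000792
  cryptomining: 0.14 × 0.18 × 0.75 = 0.0189
  ransomware staging: 0.33 × 0.85 × 0.80 = 0.2244
  data exfiltration: 0.12 × 0.76 × 0.38 = 0.034656
Normalizing constant Z = 0.01827 + 0.000792 + 0.0189 + 0.2244 + 0.034656 = 0.29702.
P(cryptomining | evidence) = 0.0189 / 0.29702 ≈ 0.064.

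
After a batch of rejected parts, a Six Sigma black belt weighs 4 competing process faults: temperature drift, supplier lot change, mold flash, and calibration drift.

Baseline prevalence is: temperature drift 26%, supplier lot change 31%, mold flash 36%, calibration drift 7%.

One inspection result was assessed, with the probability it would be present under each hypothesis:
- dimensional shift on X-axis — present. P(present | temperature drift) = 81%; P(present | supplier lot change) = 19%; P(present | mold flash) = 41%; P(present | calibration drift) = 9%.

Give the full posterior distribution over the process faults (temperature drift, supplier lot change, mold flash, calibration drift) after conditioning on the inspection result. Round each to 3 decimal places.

0.497, 0.139, 0.349, 0.015

For each hypothesis, the unnormalized posterior weight is prior × likelihood:
  temperature drift: 0.26 × 0.81 = 0.2106
  supplier lot change: 0.31 × 0.19 = 0.0589
  mold flash: 0.36 × 0.41 = 0.1476
  calibration drift: 0.07 × 0.09 = 0.0063
The unnormalized weights sum to 0.4234.
P(temperature drift | evidence) = 0.2106 / 0.4234 ≈ 0.497
P(supplier lot change | evidence) = 0.0589 / 0.4234 ≈ 0.139
P(mold flash | evidence) = 0.1476 / 0.4234 ≈ 0.349
P(calibration drift | evidence) = 0.0063 / 0.4234 ≈ 0.015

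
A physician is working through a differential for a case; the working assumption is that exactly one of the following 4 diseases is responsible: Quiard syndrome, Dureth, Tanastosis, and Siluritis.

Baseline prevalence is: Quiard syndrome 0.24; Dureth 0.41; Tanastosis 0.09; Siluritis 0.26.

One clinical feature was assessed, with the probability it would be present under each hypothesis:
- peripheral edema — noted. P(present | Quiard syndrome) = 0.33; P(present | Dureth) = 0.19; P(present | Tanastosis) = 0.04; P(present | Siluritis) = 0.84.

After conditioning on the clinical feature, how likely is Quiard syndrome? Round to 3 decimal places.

Multiply each prior by the likelihood of the clinical feature:
  Quiard syndrome: 0.24 × 0.33 = 0.0792
  Dureth: 0.41 × 0.19 = 0.0779
  Tanastosis: 0.09 × 0.04 = 0.0036
  Siluritis: 0.26 × 0.84 = 0.2184
Marginal likelihood of the evidence = 0.3791.
P(Quiard syndrome | evidence) = 0.0792 / 0.3791 ≈ 0.209.

0.209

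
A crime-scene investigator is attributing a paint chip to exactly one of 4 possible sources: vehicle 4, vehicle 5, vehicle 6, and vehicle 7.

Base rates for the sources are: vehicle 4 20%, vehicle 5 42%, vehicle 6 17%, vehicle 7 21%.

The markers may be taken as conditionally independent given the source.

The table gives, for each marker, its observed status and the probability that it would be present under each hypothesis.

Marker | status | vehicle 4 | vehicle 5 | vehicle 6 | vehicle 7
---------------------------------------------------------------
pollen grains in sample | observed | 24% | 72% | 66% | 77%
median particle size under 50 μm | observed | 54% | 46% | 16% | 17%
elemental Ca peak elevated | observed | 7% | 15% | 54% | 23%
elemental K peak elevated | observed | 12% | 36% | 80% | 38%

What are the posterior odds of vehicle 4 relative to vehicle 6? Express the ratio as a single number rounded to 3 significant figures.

Posterior odds equal prior odds times the likelihood ratio; only the two competing hypotheses matter.
  vehicle 4: 0.20 × 0.24 × 0.54 × 0.07 × 0.12 = 0.00021773
  vehicle 6: 0.17 × 0.66 × 0.16 × 0.54 × 0.80 = 0.0077553
Odds(vehicle 4 : vehicle 6) = 0.00021773 / 0.0077553 ≈ 0.0281.

0.0281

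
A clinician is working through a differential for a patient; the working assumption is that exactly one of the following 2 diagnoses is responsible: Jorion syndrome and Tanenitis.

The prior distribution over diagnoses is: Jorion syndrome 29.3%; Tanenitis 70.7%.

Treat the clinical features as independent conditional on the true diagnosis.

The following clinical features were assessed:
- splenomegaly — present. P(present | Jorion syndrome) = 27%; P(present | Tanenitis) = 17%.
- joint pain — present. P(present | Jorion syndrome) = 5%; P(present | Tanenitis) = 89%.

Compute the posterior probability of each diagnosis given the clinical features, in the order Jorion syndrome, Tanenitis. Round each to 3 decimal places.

For each hypothesis, the unnormalized posterior weight is prior × product of the clinical feature likelihoods:
  Jorion syndrome: 0.293 × 0.27 × 0.05 = 0.0039555
  Tanenitis: 0.707 × 0.17 × 0.89 = 0.10697
Normalizing constant Z = 0.0039555 + 0.10697 = 0.11092.
P(Jorion syndrome | evidence) = 0.0039555 / 0.11092 ≈ 0.036
P(Tanenitis | evidence) = 0.10697 / 0.11092 ≈ 0.964

0.036, 0.964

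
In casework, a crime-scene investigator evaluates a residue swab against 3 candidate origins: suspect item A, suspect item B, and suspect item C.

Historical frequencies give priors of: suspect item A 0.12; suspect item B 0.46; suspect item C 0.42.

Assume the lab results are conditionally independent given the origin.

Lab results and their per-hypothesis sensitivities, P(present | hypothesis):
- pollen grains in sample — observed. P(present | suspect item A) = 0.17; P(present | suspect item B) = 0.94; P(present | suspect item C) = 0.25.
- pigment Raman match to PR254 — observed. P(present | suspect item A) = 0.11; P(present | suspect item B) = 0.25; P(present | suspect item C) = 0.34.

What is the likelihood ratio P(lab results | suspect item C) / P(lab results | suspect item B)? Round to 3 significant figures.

The Bayes factor is the ratio of the joint likelihoods of the lab result pattern under the two hypotheses.
  suspect item C: 0.25 × 0.34 = 0.085
  suspect item B: 0.94 × 0.25 = 0.235
Bayes factor = 0.085 / 0.235 ≈ 0.362

0.362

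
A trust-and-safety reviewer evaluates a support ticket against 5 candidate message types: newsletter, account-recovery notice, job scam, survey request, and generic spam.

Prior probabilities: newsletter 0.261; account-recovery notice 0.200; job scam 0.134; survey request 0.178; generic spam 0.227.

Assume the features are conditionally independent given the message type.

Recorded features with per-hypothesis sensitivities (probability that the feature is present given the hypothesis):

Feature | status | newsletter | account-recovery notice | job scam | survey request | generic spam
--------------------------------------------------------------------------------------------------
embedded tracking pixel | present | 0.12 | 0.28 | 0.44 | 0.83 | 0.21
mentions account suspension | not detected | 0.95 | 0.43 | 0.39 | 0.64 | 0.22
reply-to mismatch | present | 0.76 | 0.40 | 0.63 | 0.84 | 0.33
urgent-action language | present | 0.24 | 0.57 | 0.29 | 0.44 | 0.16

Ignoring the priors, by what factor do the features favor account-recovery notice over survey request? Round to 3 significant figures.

Take the product of per-feature likelihoods under each hypothesis (using 1 − P(present | H) for each absent feature), then divide.
  account-recovery notice: 0.28 × (1 − 0.43) × 0.40 × 0.57 = 0.036389
  survey request: 0.83 × (1 − 0.64) × 0.84 × 0.44 = 0.11044
Bayes factor = 0.036389 / 0.11044 ≈ 0.329

0.329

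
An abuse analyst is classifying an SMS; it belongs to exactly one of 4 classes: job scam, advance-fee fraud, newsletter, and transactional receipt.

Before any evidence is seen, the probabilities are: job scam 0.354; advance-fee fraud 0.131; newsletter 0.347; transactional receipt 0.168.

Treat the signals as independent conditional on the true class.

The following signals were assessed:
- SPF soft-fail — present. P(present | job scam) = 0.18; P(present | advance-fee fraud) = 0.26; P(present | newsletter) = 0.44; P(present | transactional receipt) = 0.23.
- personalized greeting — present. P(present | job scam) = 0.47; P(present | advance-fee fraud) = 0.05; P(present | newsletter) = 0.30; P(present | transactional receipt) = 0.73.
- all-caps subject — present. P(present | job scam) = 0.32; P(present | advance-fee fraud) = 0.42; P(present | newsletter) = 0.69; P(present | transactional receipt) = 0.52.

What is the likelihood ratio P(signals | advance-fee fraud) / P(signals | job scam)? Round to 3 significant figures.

0.202

Take the product of per-signal likelihoods under each hypothesis, then divide.
  advance-fee fraud: 0.26 × 0.05 × 0.42 = 0.00546
  job scam: 0.18 × 0.47 × 0.32 = 0.027072
Bayes factor = 0.00546 / 0.027072 ≈ 0.202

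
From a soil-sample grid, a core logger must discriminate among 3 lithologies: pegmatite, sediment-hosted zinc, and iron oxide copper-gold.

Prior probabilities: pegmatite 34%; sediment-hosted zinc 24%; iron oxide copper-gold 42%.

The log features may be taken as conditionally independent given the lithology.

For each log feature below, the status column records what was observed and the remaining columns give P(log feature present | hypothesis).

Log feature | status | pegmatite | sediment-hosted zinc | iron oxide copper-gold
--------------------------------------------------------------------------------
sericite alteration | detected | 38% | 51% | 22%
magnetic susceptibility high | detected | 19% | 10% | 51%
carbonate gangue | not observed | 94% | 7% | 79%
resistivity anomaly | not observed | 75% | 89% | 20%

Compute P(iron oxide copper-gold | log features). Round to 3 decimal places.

0.830

By Bayes' rule with conditional independence, the unnormalized weight for each hypothesis is prior × ∏ likelihoods (using 1 − P(present | H) for each absent log feature):
  pegmatite: 0.34 × 0.38 × 0.19 × (1 − 0.94) × (1 − 0.75) = 0.00036822
  sediment-hosted zinc: 0.24 × 0.51 × 0.10 × (1 − 0.07) × (1 − 0.89) = 0.0012522
  iron oxide copper-gold: 0.42 × 0.22 × 0.51 × (1 − 0.79) × (1 − 0.20) = 0.0079168
Normalizing constant Z = 0.00036822 + 0.0012522 + 0.0079168 = 0.0095372.
P(iron oxide copper-gold | evidence) = 0.0079168 / 0.0095372 ≈ 0.830.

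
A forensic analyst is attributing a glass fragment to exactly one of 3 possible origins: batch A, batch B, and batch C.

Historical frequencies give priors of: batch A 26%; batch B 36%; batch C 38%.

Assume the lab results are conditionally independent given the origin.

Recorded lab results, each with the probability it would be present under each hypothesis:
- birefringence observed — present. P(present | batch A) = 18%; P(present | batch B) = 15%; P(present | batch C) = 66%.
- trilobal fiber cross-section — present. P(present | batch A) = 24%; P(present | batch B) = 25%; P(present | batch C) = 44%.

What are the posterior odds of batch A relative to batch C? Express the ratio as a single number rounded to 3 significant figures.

Unnormalized posterior weight (prior times the lab result likelihoods) for each of the two hypotheses:
  batch A: 0.26 × 0.18 × 0.24 = 0.011232
  batch C: 0.38 × 0.66 × 0.44 = 0.11035
Odds(batch A : batch C) = 0.011232 / 0.11035 ≈ 0.102.

0.102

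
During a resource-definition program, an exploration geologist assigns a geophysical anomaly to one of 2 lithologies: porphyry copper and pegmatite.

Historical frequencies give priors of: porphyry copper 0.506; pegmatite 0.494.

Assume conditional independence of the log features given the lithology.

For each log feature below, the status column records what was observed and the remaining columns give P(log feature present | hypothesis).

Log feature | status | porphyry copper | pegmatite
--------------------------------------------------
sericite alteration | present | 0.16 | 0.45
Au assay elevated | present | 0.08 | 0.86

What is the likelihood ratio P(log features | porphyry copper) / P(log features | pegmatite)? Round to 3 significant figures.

0.0331

Take the product of per-log feature likelihoods under each hypothesis, then divide.
  porphyry copper: 0.16 × 0.08 = 0.0128
  pegmatite: 0.45 × 0.86 = 0.387
Bayes factor = 0.0128 / 0.387 ≈ 0.0331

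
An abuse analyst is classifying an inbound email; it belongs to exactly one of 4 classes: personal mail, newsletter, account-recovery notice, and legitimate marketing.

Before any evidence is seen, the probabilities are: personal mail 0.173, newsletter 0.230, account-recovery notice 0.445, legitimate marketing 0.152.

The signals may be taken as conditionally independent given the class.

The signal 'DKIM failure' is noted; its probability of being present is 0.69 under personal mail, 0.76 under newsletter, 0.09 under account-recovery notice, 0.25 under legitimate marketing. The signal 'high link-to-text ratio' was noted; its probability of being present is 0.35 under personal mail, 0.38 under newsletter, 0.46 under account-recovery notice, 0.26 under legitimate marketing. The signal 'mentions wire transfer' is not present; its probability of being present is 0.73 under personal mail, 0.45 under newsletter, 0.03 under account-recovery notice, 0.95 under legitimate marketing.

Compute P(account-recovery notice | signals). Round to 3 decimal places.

Multiply each prior by the joint likelihood of the signal pattern (using 1 − P(present | H) for each absent signal):
  personal mail: 0.173 × 0.69 × 0.35 × (1 − 0.73) = 0.01128
  newsletter: 0.230 × 0.76 × 0.38 × (1 − 0.45) = 0.036533
  account-recovery notice: 0.445 × 0.09 × 0.46 × (1 − 0.03) = 0.01787
  legitimate marketing: 0.152 × 0.25 × 0.26 × (1 − 0.95) = 0.000494
Marginal likelihood of the evidence = 0.066178.
P(account-recovery notice | evidence) = 0.01787 / 0.066178 ≈ 0.270.

0.270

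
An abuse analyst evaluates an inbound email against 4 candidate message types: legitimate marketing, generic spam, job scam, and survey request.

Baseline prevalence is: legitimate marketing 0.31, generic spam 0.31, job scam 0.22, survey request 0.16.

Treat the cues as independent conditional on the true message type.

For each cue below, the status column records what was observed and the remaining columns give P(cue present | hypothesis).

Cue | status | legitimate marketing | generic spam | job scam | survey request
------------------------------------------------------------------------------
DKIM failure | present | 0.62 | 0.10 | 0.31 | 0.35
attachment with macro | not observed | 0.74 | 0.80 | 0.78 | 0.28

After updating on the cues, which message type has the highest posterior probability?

For each hypothesis, the unnormalized posterior weight is prior × product of the cue likelihoods (using 1 − P(present | H) for each absent cue):
  legitimate marketing: 0.31 × 0.62 × (1 − 0.74) = 0.049972
  generic spam: 0.31 × 0.10 × (1 − 0.80) = 0.0062
  job scam: 0.22 × 0.31 × (1 − 0.78) = 0.015004
  survey request: 0.16 × 0.35 × (1 − 0.28) = 0.04032
Normalizing constant Z = 0.049972 + 0.0062 + 0.015004 + 0.04032 = 0.1115.
P(legitimate marketing | evidence) ≈ 0.049972 / 0.1115 ≈ 0.448
P(generic spam | evidence) ≈ 0.0062 / 0.1115 ≈ 0.056
P(job scam | evidence) ≈ 0.015004 / 0.1115 ≈ 0.135
P(survey request | evidence) ≈ 0.04032 / 0.1115 ≈ 0.362
The largest is 0.448, so legitimate marketing is most probable.

legitimate marketing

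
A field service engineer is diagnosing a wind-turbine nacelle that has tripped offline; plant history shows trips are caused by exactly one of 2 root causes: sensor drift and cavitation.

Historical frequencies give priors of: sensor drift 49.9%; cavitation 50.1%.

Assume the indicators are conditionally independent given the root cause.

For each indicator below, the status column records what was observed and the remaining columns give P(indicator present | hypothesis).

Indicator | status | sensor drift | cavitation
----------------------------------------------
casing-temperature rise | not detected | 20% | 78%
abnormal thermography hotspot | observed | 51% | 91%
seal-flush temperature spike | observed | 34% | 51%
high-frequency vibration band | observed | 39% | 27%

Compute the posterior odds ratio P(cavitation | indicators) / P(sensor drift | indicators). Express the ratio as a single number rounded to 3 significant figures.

The normalizing constant cancels in an odds ratio, so compute prior × likelihood for the two hypotheses only (using 1 − P(present | H) for each absent indicator):
  cavitation: 0.501 × (1 − 0.78) × 0.91 × 0.51 × 0.27 = 0.013811
  sensor drift: 0.499 × (1 − 0.20) × 0.51 × 0.34 × 0.39 = 0.026996
Odds(cavitation : sensor drift) = 0.013811 / 0.026996 ≈ 0.512.

0.512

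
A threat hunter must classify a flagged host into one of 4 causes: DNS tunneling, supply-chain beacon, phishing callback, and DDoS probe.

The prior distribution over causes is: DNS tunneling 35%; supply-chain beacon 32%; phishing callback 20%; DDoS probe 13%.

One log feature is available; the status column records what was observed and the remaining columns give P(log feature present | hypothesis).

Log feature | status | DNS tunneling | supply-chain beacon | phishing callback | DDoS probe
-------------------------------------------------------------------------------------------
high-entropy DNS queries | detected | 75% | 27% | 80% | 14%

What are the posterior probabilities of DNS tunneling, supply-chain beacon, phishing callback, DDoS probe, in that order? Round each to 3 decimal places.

Multiply each prior by the likelihood of the log feature:
  DNS tunneling: 0.35 × 0.75 = 0.2625
  supply-chain beacon: 0.32 × 0.27 = 0.0864
  phishing callback: 0.20 × 0.80 = 0.16
  DDoS probe: 0.13 × 0.14 = 0.0182
The unnormalized weights sum to 0.5271.
P(DNS tunneling | evidence) = 0.2625 / 0.5271 ≈ 0.498
P(supply-chain beacon | evidence) = 0.0864 / 0.5271 ≈ 0.164
P(phishing callback | evidence) = 0.16 / 0.5271 ≈ 0.304
P(DDoS probe | evidence) = 0.0182 / 0.5271 ≈ 0.035

0.498, 0.164, 0.304, 0.035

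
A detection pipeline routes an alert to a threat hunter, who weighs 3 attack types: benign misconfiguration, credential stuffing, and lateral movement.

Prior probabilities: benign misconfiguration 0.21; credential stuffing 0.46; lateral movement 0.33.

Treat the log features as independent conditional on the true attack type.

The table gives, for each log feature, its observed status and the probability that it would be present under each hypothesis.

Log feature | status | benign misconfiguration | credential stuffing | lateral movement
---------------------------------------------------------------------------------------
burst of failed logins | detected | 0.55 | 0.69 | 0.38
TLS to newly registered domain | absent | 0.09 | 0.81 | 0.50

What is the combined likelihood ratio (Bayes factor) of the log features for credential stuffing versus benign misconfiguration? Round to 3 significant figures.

0.262

Joint likelihood of the log feature pattern under each hypothesis (using 1 − P(present | H) for each absent log feature):
  credential stuffing: 0.69 × (1 − 0.81) = 0.1311
  benign misconfiguration: 0.55 × (1 − 0.09) = 0.5005
Bayes factor = 0.1311 / 0.5005 ≈ 0.262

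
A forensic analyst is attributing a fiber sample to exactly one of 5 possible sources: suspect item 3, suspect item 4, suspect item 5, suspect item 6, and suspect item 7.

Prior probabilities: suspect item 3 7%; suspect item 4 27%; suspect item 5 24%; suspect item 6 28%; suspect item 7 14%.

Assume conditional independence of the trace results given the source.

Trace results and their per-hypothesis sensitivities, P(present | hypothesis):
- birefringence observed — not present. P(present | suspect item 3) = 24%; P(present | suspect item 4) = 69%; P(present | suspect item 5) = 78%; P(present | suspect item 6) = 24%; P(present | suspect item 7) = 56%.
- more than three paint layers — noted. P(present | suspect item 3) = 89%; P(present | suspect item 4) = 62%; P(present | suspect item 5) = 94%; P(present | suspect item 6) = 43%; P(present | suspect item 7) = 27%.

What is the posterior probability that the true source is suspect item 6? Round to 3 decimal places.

By Bayes' rule with conditional independence, the unnormalized weight for each hypothesis is prior × ∏ likelihoods (using 1 − P(present | H) for each absent trace result):
  suspect item 3: 0.07 × (1 − 0.24) × 0.89 = 0.047348
  suspect item 4: 0.27 × (1 − 0.69) × 0.62 = 0.051894
  suspect item 5: 0.24 × (1 − 0.78) × 0.94 = 0.049632
  suspect item 6: 0.28 × (1 − 0.24) × 0.43 = 0.091504
  suspect item 7: 0.14 × (1 − 0.56) × 0.27 = 0.016632
Normalizing constant Z = 0.047348 + 0.051894 + 0.049632 + 0.091504 + 0.016632 = 0.25701.
P(suspect item 6 | evidence) = 0.091504 / 0.25701 ≈ 0.356.

0.356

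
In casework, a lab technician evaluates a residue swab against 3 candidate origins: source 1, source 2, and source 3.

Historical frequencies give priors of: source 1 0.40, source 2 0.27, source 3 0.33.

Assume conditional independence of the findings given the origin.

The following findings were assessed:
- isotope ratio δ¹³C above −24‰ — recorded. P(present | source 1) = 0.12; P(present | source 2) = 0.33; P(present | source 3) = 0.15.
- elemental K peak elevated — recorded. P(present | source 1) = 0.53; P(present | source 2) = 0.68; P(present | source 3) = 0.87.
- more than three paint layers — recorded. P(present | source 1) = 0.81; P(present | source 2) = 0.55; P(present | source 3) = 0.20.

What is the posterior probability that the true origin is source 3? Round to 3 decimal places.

0.138

For each hypothesis, the unnormalized posterior weight is prior × product of the finding likelihoods:
  source 1: 0.40 × 0.12 × 0.53 × 0.81 = 0.020606
  source 2: 0.27 × 0.33 × 0.68 × 0.55 = 0.033323
  source 3: 0.33 × 0.15 × 0.87 × 0.20 = 0.008613
Normalizing constant Z = 0.020606 + 0.033323 + 0.008613 = 0.062543.
P(source 3 | evidence) = 0.008613 / 0.062543 ≈ 0.138.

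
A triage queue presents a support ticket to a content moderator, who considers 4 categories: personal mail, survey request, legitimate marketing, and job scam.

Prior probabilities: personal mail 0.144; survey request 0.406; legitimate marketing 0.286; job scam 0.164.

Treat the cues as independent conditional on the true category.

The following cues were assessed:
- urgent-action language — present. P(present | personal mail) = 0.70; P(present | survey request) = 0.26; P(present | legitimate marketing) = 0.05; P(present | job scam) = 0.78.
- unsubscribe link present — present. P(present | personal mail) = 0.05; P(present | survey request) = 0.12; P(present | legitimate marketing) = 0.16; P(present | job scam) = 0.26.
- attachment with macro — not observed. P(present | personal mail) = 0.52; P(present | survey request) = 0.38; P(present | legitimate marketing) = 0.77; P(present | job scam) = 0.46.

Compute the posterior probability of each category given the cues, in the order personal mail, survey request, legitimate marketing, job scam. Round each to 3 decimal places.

Multiply each prior by the joint likelihood of the cue pattern (using 1 − P(present | H) for each absent cue):
  personal mail: 0.144 × 0.70 × 0.05 × (1 − 0.52) = 0.0024192
  survey request: 0.406 × 0.26 × 0.12 × (1 − 0.38) = 0.0078537
  legitimate marketing: 0.286 × 0.05 × 0.16 × (1 − 0.77) = 0.00052624
  job scam: 0.164 × 0.78 × 0.26 × (1 − 0.46) = 0.01796
Marginal likelihood of the evidence = 0.028759.
P(personal mail | evidence) = 0.0024192 / 0.028759 ≈ 0.084
P(survey request | evidence) = 0.0078537 / 0.028759 ≈ 0.273
P(legitimate marketing | evidence) = 0.00052624 / 0.028759 ≈ 0.018
P(job scam | evidence) = 0.01796 / 0.028759 ≈ 0.624

0.084, 0.273, 0.018, 0.624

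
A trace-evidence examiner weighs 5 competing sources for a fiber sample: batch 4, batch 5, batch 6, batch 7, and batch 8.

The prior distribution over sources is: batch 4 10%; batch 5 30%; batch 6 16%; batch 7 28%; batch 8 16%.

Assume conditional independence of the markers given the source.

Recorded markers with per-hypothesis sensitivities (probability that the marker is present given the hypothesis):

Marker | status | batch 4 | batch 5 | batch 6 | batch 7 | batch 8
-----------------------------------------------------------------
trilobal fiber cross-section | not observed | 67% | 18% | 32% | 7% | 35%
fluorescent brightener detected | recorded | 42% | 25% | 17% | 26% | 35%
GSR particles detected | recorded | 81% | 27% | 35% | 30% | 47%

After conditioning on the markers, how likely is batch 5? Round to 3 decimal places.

For each hypothesis, the unnormalized posterior weight is prior × product of the marker likelihoods (using 1 − P(present | H) for each absent marker):
  batch 4: 0.10 × (1 − 0.67) × 0.42 × 0.81 = 0.011227
  batch 5: 0.30 × (1 − 0.18) × 0.25 × 0.27 = 0.016605
  batch 6: 0.16 × (1 − 0.32) × 0.17 × 0.35 = 0.0064736
  batch 7: 0.28 × (1 − 0.07) × 0.26 × 0.30 = 0.020311
  batch 8: 0.16 × (1 − 0.35) × 0.35 × 0.47 = 0.017108
The unnormalized weights sum to 0.071724.
P(batch 5 | evidence) = 0.016605 / 0.071724 ≈ 0.232.

0.232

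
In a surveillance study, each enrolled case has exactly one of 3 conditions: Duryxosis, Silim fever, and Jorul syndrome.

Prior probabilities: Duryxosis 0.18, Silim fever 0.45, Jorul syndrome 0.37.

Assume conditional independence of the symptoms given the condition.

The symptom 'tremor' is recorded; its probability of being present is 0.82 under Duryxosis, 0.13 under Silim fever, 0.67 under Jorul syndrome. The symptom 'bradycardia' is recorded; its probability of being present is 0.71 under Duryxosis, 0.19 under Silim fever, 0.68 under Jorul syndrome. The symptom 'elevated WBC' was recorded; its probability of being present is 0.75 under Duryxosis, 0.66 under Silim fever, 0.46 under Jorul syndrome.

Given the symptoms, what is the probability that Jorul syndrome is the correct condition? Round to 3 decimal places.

0.474

By Bayes' rule with conditional independence, the unnormalized weight for each hypothesis is prior × ∏ likelihoods:
  Duryxosis: 0.18 × 0.82 × 0.71 × 0.75 = 0.078597
  Silim fever: 0.45 × 0.13 × 0.19 × 0.66 = 0.0073359
  Jorul syndrome: 0.37 × 0.67 × 0.68 × 0.46 = 0.077543
The unnormalized weights sum to 0.16348.
P(Jorul syndrome | evidence) = 0.077543 / 0.16348 ≈ 0.474.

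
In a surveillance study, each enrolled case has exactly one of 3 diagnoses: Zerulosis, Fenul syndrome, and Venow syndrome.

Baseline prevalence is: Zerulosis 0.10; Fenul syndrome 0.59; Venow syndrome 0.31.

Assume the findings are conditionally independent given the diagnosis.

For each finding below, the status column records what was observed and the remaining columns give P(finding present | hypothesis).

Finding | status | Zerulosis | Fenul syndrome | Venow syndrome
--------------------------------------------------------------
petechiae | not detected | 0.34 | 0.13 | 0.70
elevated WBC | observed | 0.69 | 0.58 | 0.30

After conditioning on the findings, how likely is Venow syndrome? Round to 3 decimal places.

0.075

By Bayes' rule with conditional independence, the unnormalized weight for each hypothesis is prior × ∏ likelihoods (using 1 − P(present | H) for each absent finding):
  Zerulosis: 0.10 × (1 − 0.34) × 0.69 = 0.04554
  Fenul syndrome: 0.59 × (1 − 0.13) × 0.58 = 0.29771
  Venow syndrome: 0.31 × (1 − 0.70) × 0.30 = 0.0279
Normalizing constant Z = 0.04554 + 0.29771 + 0.0279 = 0.37115.
P(Venow syndrome | evidence) = 0.0279 / 0.37115 ≈ 0.075.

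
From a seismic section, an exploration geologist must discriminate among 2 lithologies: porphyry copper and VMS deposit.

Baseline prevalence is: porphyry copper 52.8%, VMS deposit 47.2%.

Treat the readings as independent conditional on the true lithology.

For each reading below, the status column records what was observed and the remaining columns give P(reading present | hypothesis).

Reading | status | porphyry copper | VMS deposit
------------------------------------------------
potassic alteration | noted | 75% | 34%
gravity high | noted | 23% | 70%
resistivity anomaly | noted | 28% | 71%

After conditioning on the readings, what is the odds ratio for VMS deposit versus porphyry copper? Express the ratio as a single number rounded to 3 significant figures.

The normalizing constant cancels in an odds ratio, so compute prior × likelihood for the two hypotheses only:
  VMS deposit: 0.472 × 0.34 × 0.70 × 0.71 = 0.079759
  porphyry copper: 0.528 × 0.75 × 0.23 × 0.28 = 0.025502
Odds(VMS deposit : porphyry copper) = 0.079759 / 0.025502 ≈ 3.13.

3.13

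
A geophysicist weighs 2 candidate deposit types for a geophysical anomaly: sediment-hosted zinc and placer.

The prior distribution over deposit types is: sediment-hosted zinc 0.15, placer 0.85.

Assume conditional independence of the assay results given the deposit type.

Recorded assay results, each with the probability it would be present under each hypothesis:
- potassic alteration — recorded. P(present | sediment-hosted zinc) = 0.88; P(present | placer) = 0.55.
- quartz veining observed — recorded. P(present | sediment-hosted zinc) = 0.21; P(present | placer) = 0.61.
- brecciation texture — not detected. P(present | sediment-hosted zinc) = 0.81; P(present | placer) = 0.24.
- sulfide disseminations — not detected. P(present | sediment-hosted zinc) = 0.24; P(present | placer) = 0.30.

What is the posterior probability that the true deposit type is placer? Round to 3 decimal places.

Multiply each prior by the joint likelihood of the assay result pattern (using 1 − P(present | H) for each absent assay result):
  sediment-hosted zinc: 0.15 × 0.88 × 0.21 × (1 − 0.81) × (1 − 0.24) = 0.0040028
  placer: 0.85 × 0.55 × 0.61 × (1 − 0.24) × (1 − 0.30) = 0.15171
The unnormalized weights sum to 0.15572.
P(placer | evidence) = 0.15171 / 0.15572 ≈ 0.974.

0.974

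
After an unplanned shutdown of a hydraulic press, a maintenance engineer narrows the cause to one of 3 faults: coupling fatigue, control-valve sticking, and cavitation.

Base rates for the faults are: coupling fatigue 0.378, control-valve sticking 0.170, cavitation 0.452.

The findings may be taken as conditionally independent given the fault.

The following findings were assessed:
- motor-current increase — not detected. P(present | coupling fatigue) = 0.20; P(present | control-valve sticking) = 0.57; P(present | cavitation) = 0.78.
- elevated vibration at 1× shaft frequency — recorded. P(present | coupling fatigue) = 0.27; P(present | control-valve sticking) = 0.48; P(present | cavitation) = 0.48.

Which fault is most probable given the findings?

By Bayes' rule with conditional independence, the unnormalized weight for each hypothesis is prior × ∏ likelihoods (using 1 − P(present | H) for each absent finding):
  coupling fatigue: 0.378 × (1 − 0.20) × 0.27 = 0.081648
  control-valve sticking: 0.170 × (1 − 0.57) × 0.48 = 0.035088
  cavitation: 0.452 × (1 − 0.78) × 0.48 = 0.047731
The unnormalized weights sum to 0.16447.
P(coupling fatigue | evidence) ≈ 0.081648 / 0.16447 ≈ 0.496
P(control-valve sticking | evidence) ≈ 0.035088 / 0.16447 ≈ 0.213
P(cavitation | evidence) ≈ 0.047731 / 0.16447 ≈ 0.290
The largest is 0.496, so coupling fatigue is most probable.

coupling fatigue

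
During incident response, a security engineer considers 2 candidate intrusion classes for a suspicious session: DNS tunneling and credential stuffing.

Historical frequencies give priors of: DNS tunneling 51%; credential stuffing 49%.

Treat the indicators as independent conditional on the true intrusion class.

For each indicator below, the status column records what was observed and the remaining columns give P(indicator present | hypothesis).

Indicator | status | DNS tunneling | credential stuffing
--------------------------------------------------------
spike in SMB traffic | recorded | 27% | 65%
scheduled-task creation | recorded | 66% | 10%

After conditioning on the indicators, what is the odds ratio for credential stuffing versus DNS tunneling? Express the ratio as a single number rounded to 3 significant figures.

0.350

Unnormalized posterior weight (prior times the indicator likelihoods) for each of the two hypotheses:
  credential stuffing: 0.49 × 0.65 × 0.10 = 0.03185
  DNS tunneling: 0.51 × 0.27 × 0.66 = 0.090882
Posterior odds = 0.03185 / 0.090882 ≈ 0.350.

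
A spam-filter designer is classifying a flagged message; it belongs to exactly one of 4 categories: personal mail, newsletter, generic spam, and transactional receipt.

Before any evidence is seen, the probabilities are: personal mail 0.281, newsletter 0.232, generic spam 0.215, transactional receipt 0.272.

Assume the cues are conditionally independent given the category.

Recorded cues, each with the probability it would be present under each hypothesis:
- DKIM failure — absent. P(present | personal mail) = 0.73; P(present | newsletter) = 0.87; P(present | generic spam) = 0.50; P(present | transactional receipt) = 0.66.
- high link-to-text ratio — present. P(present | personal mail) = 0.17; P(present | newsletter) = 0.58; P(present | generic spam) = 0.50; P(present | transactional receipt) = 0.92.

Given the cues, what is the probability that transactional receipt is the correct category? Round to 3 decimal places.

0.503

For each hypothesis, the unnormalized posterior weight is prior × product of the cue likelihoods (using 1 − P(present | H) for each absent cue):
  personal mail: 0.281 × (1 − 0.73) × 0.17 = 0.012898
  newsletter: 0.232 × (1 − 0.87) × 0.58 = 0.017493
  generic spam: 0.215 × (1 − 0.50) × 0.50 = 0.05375
  transactional receipt: 0.272 × (1 − 0.66) × 0.92 = 0.085082
The unnormalized weights sum to 0.16922.
P(transactional receipt | evidence) = 0.085082 / 0.16922 ≈ 0.503.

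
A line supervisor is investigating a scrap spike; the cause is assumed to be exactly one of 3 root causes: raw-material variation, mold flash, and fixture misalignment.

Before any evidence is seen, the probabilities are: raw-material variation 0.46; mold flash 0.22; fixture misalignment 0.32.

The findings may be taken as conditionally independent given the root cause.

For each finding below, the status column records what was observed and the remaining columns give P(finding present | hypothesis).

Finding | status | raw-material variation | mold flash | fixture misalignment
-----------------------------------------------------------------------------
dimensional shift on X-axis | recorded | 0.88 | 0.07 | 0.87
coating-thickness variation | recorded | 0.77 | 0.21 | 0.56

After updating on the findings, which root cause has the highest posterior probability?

For each hypothesis, the unnormalized posterior weight is prior × product of the finding likelihoods:
  raw-material variation: 0.46 × 0.88 × 0.77 = 0.3117
  mold flash: 0.22 × 0.07 × 0.21 = 0.003234
  fixture misalignment: 0.32 × 0.87 × 0.56 = 0.1559
The unnormalized weights sum to 0.47083.
P(raw-material variation | evidence) ≈ 0.3117 / 0.47083 ≈ 0.662
P(mold flash | evidence) ≈ 0.003234 / 0.47083 ≈ 0.007
P(fixture misalignment | evidence) ≈ 0.1559 / 0.47083 ≈ 0.331
The largest is 0.662, so raw-material variation is most probable.

raw-material variation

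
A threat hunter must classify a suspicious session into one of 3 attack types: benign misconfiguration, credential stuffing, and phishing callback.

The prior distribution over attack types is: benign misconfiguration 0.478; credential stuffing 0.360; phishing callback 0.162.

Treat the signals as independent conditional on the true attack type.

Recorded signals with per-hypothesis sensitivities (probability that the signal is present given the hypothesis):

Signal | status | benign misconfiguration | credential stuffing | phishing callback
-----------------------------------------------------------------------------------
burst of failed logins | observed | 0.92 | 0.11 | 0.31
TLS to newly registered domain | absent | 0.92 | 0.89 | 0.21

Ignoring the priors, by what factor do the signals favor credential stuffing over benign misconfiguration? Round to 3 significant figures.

0.164

Take the product of per-signal likelihoods under each hypothesis (using 1 − P(present | H) for each absent signal), then divide.
  credential stuffing: 0.11 × (1 − 0.89) = 0.0121
  benign misconfiguration: 0.92 × (1 − 0.92) = 0.0736
Bayes factor = 0.0121 / 0.0736 ≈ 0.164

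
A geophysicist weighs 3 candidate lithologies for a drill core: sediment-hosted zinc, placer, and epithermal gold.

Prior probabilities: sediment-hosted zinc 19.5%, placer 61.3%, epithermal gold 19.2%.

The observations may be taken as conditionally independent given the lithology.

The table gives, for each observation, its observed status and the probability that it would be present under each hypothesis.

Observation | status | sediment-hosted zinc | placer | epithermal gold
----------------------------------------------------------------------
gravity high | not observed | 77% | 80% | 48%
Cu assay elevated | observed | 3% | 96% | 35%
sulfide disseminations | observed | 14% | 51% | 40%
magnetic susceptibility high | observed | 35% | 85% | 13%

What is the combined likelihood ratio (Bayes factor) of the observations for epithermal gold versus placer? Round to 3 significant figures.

The Bayes factor is the ratio of the joint likelihoods of the evidence pattern under the two hypotheses (using 1 − P(present | H) for each absent observation).
  epithermal gold: (1 − 0.48) × 0.35 × 0.40 × 0.13 = 0.009464
  placer: (1 − 0.80) × 0.96 × 0.51 × 0.85 = 0.083232
Bayes factor = 0.009464 / 0.083232 ≈ 0.114

0.114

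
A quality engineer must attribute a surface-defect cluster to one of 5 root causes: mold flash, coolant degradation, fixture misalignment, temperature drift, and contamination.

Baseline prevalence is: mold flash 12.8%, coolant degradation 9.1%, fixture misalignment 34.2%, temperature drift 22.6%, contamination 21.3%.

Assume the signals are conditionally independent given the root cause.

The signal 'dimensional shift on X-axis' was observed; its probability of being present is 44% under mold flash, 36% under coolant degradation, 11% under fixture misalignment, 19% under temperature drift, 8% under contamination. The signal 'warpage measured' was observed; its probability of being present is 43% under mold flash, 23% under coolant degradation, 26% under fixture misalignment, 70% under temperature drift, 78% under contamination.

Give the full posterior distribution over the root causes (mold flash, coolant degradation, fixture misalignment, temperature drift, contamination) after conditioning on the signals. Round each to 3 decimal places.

0.285, 0.089, 0.115, 0.354, 0.157

By Bayes' rule with conditional independence, the unnormalized weight for each hypothesis is prior × ∏ likelihoods:
  mold flash: 0.128 × 0.44 × 0.43 = 0.024218
  coolant degradation: 0.091 × 0.36 × 0.23 = 0.0075348
  fixture misalignment: 0.342 × 0.11 × 0.26 = 0.0097812
  temperature drift: 0.226 × 0.19 × 0.70 = 0.030058
  contamination: 0.213 × 0.08 × 0.78 = 0.013291
Marginal likelihood of the evidence = 0.084883.
P(mold flash | evidence) = 0.024218 / 0.084883 ≈ 0.285
P(coolant degradation | evidence) = 0.0075348 / 0.084883 ≈ 0.089
P(fixture misalignment | evidence) = 0.0097812 / 0.084883 ≈ 0.115
P(temperature drift | evidence) = 0.030058 / 0.084883 ≈ 0.354
P(contamination | evidence) = 0.013291 / 0.084883 ≈ 0.157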